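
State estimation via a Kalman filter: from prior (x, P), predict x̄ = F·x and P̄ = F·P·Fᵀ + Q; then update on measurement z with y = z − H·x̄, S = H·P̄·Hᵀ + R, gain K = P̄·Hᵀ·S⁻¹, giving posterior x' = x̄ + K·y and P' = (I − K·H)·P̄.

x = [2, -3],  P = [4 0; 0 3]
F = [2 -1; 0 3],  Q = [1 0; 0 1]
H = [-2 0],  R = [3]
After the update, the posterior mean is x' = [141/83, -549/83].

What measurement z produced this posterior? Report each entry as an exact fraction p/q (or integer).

z = [-3]

x̄ = F·x = [7, -9]
P̄ = F·P·Fᵀ + Q = [20 -9; -9 28]
S = H·P̄·Hᵀ + R = [83]
K = P̄·Hᵀ·S⁻¹ = [-40/83; 18/83]
x' − x̄ = [-440/83, 198/83] = K·y
y = (KᵀK)⁻¹·Kᵀ·(x' − x̄) = [11]
z = y + H·x̄ = [11] + [-14] = [-3]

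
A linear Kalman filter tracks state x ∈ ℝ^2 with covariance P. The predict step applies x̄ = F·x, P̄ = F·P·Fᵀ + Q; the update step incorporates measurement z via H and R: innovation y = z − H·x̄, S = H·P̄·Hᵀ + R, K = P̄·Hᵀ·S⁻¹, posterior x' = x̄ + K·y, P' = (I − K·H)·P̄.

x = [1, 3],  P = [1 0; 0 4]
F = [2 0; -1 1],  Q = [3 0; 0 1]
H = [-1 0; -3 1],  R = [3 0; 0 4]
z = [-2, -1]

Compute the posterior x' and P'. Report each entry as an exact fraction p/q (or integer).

x̄ = F·x = [2, 2]
P̄ = F·P·Fᵀ + Q = [7 -2; -2 6]
y = z − H·x̄ = [0, 3]
S = H·P̄·Hᵀ + R = [10 23; 23 85]
K = P̄·Hᵀ·S⁻¹ = [-22/107 -23/107; -106/321 74/321]
x' = x̄ + K·y = [145/107, 288/107]
P' = (I − K·H)·P̄ = [66/107 106/107; 106/107 1250/321]

x' = [145/107, 288/107]
P' = [66/107 106/107; 106/107 1250/321]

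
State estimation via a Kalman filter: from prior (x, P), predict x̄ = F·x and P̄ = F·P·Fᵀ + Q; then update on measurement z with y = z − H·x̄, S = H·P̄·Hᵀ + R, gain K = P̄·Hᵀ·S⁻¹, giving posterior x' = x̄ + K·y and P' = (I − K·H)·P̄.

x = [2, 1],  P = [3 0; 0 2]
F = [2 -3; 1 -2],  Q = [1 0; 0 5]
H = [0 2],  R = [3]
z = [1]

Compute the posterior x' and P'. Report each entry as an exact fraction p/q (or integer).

x̄ = F·x = [1, 0]
P̄ = F·P·Fᵀ + Q = [31 18; 18 16]
y = z − H·x̄ = [1]
S = H·P̄·Hᵀ + R = [67]
K = P̄·Hᵀ·S⁻¹ = [36/67; 32/67]
x' = x̄ + K·y = [103/67, 32/67]
P' = (I − K·H)·P̄ = [781/67 54/67; 54/67 48/67]

x' = [103/67, 32/67]
P' = [781/67 54/67; 54/67 48/67]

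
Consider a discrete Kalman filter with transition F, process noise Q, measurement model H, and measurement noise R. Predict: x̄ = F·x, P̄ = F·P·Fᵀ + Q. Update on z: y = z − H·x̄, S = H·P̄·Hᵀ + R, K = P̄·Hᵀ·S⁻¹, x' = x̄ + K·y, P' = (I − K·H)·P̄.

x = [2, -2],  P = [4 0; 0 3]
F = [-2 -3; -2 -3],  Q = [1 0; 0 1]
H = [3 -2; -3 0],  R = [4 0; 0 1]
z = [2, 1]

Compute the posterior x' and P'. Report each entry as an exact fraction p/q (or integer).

x̄ = F·x = [2, 2]
P̄ = F·P·Fᵀ + Q = [44 43; 43 44]
y = z − H·x̄ = [0, 7]
S = H·P̄·Hᵀ + R = [60 -138; -138 397]
K = P̄·Hᵀ·S⁻¹ = [23/2388 -131/398; -1525/4776 -347/796]
x' = x̄ + K·y = [-121/398, -837/796]
P' = (I − K·H)·P̄ = [131/1194 347/2388; 347/2388 4091/4776]

x' = [-121/398, -837/796]
P' = [131/1194 347/2388; 347/2388 4091/4776]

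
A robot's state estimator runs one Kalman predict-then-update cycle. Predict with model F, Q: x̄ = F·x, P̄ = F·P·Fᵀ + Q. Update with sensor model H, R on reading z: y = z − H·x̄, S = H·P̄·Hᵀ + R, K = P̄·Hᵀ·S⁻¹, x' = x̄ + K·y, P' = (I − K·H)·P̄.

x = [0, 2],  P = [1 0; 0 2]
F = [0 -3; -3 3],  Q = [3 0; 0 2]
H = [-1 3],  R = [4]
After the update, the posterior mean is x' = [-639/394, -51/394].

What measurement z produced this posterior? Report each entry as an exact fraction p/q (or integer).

x̄ = F·x = [-6, 6]
P̄ = F·P·Fᵀ + Q = [21 -18; -18 29]
S = H·P̄·Hᵀ + R = [394]
K = P̄·Hᵀ·S⁻¹ = [-75/394; 105/394]
x' − x̄ = [1725/394, -2415/394] = K·y
y = (KᵀK)⁻¹·Kᵀ·(x' − x̄) = [-23]
z = y + H·x̄ = [-23] + [24] = [1]

z = [1]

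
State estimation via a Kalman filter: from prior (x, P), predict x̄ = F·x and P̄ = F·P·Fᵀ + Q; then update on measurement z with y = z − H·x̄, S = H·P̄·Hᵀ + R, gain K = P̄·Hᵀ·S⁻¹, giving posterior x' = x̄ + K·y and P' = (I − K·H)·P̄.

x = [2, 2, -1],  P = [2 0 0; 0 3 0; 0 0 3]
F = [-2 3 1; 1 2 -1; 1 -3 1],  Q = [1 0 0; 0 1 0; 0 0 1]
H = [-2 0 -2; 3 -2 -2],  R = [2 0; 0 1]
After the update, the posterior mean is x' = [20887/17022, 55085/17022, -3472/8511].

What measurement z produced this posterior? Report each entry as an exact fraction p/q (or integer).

z = [-2, -2]

x̄ = F·x = [1, 7, -5]
P̄ = F·P·Fᵀ + Q = [39 11 -28; 11 18 -19; -28 -19 33]
S = H·P̄·Hᵀ + R = [66 -78; -78 608]
K = P̄·Hᵀ·S⁻¹ = [-799/17022 1375/5674; 6229/17022 593/5674; -3704/8511 -681/2837]
x' − x̄ = [3865/17022, -64069/17022, 39083/8511] = K·y
y = (KᵀK)⁻¹·Kᵀ·(x' − x̄) = [-10, -1]
z = y + H·x̄ = [-10, -1] + [8, -1] = [-2, -2]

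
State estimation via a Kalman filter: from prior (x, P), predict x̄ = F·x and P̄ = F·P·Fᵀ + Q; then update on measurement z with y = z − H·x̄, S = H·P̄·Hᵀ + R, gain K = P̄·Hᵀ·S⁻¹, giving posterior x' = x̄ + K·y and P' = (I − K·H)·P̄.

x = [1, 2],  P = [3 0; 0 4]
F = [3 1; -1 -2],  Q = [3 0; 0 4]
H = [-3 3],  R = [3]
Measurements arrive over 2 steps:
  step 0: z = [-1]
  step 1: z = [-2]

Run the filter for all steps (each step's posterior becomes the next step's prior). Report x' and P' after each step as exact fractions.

step 0: x̄ = F·x = [5, -5]
step 0: P̄ = F·P·Fᵀ + Q = [34 -17; -17 23]
step 0: y = z − H·x̄ = [29]
step 0: S = H·P̄·Hᵀ + R = [822]
step 0: K = P̄·Hᵀ·S⁻¹ = [-51/274; 20/137]
step 0: x' = x̄ + K·y = [-109/274, -105/137]
step 0: P' = (I − K·H)·P̄ = [1513/274 731/137; 731/137 751/137]
step 1: x̄ = F·x = [-537/274, 529/274]
step 1: P̄ = F·P·Fᵀ + Q = [24713/274 -17777/274; -17777/274 14465/274]
step 1: y = z − H·x̄ = [-1873/137]
step 1: S = H·P̄·Hᵀ + R = [336705/137]
step 1: K = P̄·Hᵀ·S⁻¹ = [-4249/22447; 16121/112235]
step 1: x' = x̄ + K·y = [28195/44894, -7423/224470]
step 1: P' = (I − K·H)·P̄ = [95713/44894 87215/44894; 87215/44894 468317/224470]

step 0: x' = [-109/274, -105/137], P' = [1513/274 731/137; 731/137 751/137]
step 1: x' = [28195/44894, -7423/224470], P' = [95713/44894 87215/44894; 87215/44894 468317/224470]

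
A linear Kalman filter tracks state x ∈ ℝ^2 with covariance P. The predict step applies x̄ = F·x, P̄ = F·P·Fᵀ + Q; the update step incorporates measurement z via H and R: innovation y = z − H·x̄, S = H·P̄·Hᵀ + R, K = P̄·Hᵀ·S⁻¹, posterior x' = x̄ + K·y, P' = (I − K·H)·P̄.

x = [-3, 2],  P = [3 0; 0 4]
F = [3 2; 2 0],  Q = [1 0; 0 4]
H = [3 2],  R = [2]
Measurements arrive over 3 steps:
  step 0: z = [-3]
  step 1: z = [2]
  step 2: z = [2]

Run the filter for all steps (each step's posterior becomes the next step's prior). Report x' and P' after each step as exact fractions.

step 0: x' = [107/113, -334/113], P' = [268/113 -374/113; -374/113 1726/339]
step 1: x' = [-23692/10711, 45410/10711], P' = [55454/32133 -26488/10711; -26488/10711 43116/10711]
step 2: x' = [6281714/2499461, -7093984/2499461], P' = [4307606/2499461 -6146544/2499461; -6146544/2499461 9965116/2499461]

step 0: x̄ = F·x = [-5, -6]
step 0: P̄ = F·P·Fᵀ + Q = [44 18; 18 16]
step 0: y = z − H·x̄ = [24]
step 0: S = H·P̄·Hᵀ + R = [678]
step 0: K = P̄·Hᵀ·S⁻¹ = [28/113; 43/339]
step 0: x' = x̄ + K·y = [107/113, -334/113]
step 0: P' = (I − K·H)·P̄ = [268/113 -374/113; -374/113 1726/339]
step 1: x̄ = F·x = [-347/113, 214/113]
step 1: P̄ = F·P·Fᵀ + Q = [1015/339 112/113; 112/113 1524/113]
step 1: y = z − H·x̄ = [839/113]
step 1: S = H·P̄·Hᵀ + R = [10711/113]
step 1: K = P̄·Hᵀ·S⁻¹ = [1239/10711; 3384/10711]
step 1: x' = x̄ + K·y = [-23692/10711, 45410/10711]
step 1: P' = (I − K·H)·P̄ = [55454/32133 -26488/10711; -26488/10711 43116/10711]
step 2: x̄ = F·x = [19744/10711, -47384/10711]
step 2: P̄ = F·P·Fᵀ + Q = [31681/10711 4956/10711; 4956/10711 350348/32133]
step 2: y = z − H·x̄ = [56958/10711]
step 2: S = H·P̄·Hᵀ + R = [2499461/32133]
step 2: K = P̄·Hᵀ·S⁻¹ = [314865/2499461; 745300/2499461]
step 2: x' = x̄ + K·y = [6281714/2499461, -7093984/2499461]
step 2: P' = (I − K·H)·P̄ = [4307606/2499461 -6146544/2499461; -6146544/2499461 9965116/2499461]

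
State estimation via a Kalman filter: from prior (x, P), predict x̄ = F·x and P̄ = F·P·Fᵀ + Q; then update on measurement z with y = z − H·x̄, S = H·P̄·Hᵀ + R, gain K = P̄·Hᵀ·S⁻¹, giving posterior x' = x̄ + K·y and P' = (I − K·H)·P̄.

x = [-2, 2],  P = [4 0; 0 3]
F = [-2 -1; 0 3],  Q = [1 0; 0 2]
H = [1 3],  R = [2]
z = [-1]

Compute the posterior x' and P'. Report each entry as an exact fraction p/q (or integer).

x' = [605/229, -264/229]
P' = [4531/229 -1515/229; -1515/229 557/229]

x̄ = F·x = [2, 6]
P̄ = F·P·Fᵀ + Q = [20 -9; -9 29]
y = z − H·x̄ = [-21]
S = H·P̄·Hᵀ + R = [229]
K = P̄·Hᵀ·S⁻¹ = [-7/229; 78/229]
x' = x̄ + K·y = [605/229, -264/229]
P' = (I − K·H)·P̄ = [4531/229 -1515/229; -1515/229 557/229]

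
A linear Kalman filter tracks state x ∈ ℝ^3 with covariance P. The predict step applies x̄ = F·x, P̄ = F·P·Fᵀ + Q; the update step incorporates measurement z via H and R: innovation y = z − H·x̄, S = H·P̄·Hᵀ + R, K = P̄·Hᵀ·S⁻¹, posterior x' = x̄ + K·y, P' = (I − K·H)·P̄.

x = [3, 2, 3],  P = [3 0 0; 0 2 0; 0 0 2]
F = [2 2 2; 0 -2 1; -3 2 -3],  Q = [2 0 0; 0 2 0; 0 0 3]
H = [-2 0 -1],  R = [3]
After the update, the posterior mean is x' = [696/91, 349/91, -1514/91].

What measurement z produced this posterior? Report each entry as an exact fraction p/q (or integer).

x̄ = F·x = [16, -1, -14]
P̄ = F·P·Fᵀ + Q = [30 -4 -22; -4 12 -14; -22 -14 56]
S = H·P̄·Hᵀ + R = [91]
K = P̄·Hᵀ·S⁻¹ = [-38/91; 22/91; -12/91]
x' − x̄ = [-760/91, 440/91, -240/91] = K·y
y = (KᵀK)⁻¹·Kᵀ·(x' − x̄) = [20]
z = y + H·x̄ = [20] + [-18] = [2]

z = [2]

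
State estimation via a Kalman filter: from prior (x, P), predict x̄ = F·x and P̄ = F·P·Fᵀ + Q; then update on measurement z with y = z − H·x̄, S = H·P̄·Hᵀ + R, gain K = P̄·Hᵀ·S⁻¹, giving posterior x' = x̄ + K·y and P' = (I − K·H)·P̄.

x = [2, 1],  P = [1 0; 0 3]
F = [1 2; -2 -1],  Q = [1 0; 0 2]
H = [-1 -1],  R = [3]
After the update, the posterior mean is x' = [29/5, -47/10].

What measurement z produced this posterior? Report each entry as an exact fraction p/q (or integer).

x̄ = F·x = [4, -5]
P̄ = F·P·Fᵀ + Q = [14 -8; -8 9]
S = H·P̄·Hᵀ + R = [10]
K = P̄·Hᵀ·S⁻¹ = [-3/5; -1/10]
x' − x̄ = [9/5, 3/10] = K·y
y = (KᵀK)⁻¹·Kᵀ·(x' − x̄) = [-3]
z = y + H·x̄ = [-3] + [1] = [-2]

z = [-2]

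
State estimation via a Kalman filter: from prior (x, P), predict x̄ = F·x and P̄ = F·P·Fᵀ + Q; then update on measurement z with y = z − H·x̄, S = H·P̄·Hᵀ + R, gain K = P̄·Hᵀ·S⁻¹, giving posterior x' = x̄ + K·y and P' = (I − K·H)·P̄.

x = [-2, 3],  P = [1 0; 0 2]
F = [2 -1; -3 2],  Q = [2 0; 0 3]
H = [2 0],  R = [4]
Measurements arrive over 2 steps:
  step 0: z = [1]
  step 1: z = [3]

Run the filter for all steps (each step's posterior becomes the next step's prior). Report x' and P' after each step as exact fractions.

step 0: x' = [-1/3, 11/3], P' = [8/9 -10/9; -10/9 80/9]
step 1: x' = [216/179, -130/179], P' = [170/179 -278/179; -278/179 2133/179]

step 0: x̄ = F·x = [-7, 12]
step 0: P̄ = F·P·Fᵀ + Q = [8 -10; -10 20]
step 0: y = z − H·x̄ = [15]
step 0: S = H·P̄·Hᵀ + R = [36]
step 0: K = P̄·Hᵀ·S⁻¹ = [4/9; -5/9]
step 0: x' = x̄ + K·y = [-1/3, 11/3]
step 0: P' = (I − K·H)·P̄ = [8/9 -10/9; -10/9 80/9]
step 1: x̄ = F·x = [-13/3, 25/3]
step 1: P̄ = F·P·Fᵀ + Q = [170/9 -278/9; -278/9 539/9]
step 1: y = z − H·x̄ = [35/3]
step 1: S = H·P̄·Hᵀ + R = [716/9]
step 1: K = P̄·Hᵀ·S⁻¹ = [85/179; -139/179]
step 1: x' = x̄ + K·y = [216/179, -130/179]
step 1: P' = (I − K·H)·P̄ = [170/179 -278/179; -278/179 2133/179]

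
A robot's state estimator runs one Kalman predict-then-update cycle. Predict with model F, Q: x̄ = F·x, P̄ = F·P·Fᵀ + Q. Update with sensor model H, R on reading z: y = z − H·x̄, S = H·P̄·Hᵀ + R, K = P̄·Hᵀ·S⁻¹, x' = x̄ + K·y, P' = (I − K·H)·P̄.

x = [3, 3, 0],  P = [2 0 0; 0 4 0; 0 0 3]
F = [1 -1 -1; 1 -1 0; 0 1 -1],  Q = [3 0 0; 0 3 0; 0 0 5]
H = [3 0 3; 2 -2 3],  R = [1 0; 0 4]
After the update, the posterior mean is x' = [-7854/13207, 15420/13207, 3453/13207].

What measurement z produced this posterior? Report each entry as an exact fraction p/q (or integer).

z = [-1, -3]

x̄ = F·x = [0, 0, 3]
P̄ = F·P·Fᵀ + Q = [12 6 -1; 6 9 -4; -1 -4 12]
S = H·P̄·Hᵀ + R = [199 153; 153 184]
K = P̄·Hᵀ·S⁻¹ = [4695/13207 -3258/13207; 3858/13207 -4500/13207; -354/13207 3309/13207]
x' − x̄ = [-7854/13207, 15420/13207, -36168/13207] = K·y
y = (KᵀK)⁻¹·Kᵀ·(x' − x̄) = [-10, -12]
z = y + H·x̄ = [-10, -12] + [9, 9] = [-1, -3]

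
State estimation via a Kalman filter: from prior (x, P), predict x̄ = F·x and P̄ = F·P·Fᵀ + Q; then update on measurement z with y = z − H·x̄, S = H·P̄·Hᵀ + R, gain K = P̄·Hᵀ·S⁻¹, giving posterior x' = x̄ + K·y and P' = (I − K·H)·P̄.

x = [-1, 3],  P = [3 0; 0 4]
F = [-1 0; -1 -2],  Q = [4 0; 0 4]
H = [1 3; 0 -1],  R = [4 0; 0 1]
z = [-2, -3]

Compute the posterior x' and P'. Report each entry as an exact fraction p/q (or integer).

x' = [-11/5, 13/15]
P' = [167/40 -37/40; -37/40 61/120]

x̄ = F·x = [1, -5]
P̄ = F·P·Fᵀ + Q = [7 3; 3 23]
y = z − H·x̄ = [12, -8]
S = H·P̄·Hᵀ + R = [236 -72; -72 24]
K = P̄·Hᵀ·S⁻¹ = [7/20 37/40; 3/20 -61/120]
x' = x̄ + K·y = [-11/5, 13/15]
P' = (I − K·H)·P̄ = [167/40 -37/40; -37/40 61/120]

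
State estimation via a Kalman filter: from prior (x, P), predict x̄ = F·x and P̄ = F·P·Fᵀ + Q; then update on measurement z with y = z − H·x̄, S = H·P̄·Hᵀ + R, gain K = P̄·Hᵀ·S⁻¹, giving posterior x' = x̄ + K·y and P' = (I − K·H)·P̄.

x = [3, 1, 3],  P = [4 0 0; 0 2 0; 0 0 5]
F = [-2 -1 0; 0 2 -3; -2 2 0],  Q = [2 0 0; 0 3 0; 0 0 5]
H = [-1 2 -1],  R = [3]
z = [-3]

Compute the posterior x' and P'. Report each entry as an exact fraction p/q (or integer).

x' = [-7, -7, -4]
P' = [1020/71 796/71 602/71; 796/71 1060/71 1243/71; 602/71 1243/71 7611/284]

x̄ = F·x = [-7, -7, -4]
P̄ = F·P·Fᵀ + Q = [20 -4 12; -4 56 8; 12 8 29]
y = z − H·x̄ = [0]
S = H·P̄·Hᵀ + R = [284]
K = P̄·Hᵀ·S⁻¹ = [-10/71; 27/71; -25/284]
x' = x̄ + K·y = [-7, -7, -4]
P' = (I − K·H)·P̄ = [1020/71 796/71 602/71; 796/71 1060/71 1243/71; 602/71 1243/71 7611/284]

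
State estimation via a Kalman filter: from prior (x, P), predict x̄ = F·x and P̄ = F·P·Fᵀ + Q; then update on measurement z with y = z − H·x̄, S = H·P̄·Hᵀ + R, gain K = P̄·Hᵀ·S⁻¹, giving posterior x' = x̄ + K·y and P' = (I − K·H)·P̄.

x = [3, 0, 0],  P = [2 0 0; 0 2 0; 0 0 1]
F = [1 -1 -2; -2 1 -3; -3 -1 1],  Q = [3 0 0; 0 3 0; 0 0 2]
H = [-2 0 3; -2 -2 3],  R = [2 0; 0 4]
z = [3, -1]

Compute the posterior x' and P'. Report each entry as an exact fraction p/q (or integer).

x̄ = F·x = [3, -6, -9]
P̄ = F·P·Fᵀ + Q = [11 0 -6; 0 22 7; -6 7 23]
y = z − H·x̄ = [36, 20]
S = H·P̄·Hᵀ + R = [325 281; 281 331]
K = P̄·Hᵀ·S⁻¹ = [-1000/14307 -880/14307; 353/753 -352/753; 3992/14307 -493/14307]
x' = x̄ + K·y = [-10679/14307, 1150/753, 5089/14307]
P' = (I − K·H)·P̄ = [82177/14307 40/753 54118/14307; 40/753 1057/753 262/753; 54118/14307 262/753 38740/14307]

x' = [-10679/14307, 1150/753, 5089/14307]
P' = [82177/14307 40/753 54118/14307; 40/753 1057/753 262/753; 54118/14307 262/753 38740/14307]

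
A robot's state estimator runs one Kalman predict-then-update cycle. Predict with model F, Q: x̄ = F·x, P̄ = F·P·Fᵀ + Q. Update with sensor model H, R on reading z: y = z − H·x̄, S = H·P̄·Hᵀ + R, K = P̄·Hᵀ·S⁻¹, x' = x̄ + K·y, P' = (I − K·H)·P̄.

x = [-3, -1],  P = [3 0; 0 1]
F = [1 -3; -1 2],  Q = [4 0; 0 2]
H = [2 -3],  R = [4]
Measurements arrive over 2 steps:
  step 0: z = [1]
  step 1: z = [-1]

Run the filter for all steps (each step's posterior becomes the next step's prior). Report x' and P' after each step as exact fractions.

step 0: x̄ = F·x = [0, 1]
step 0: P̄ = F·P·Fᵀ + Q = [16 -9; -9 9]
step 0: y = z − H·x̄ = [4]
step 0: S = H·P̄·Hᵀ + R = [257]
step 0: K = P̄·Hᵀ·S⁻¹ = [59/257; -45/257]
step 0: x' = x̄ + K·y = [236/257, 77/257]
step 0: P' = (I − K·H)·P̄ = [631/257 342/257; 342/257 288/257]
step 1: x̄ = F·x = [5/257, -82/257]
step 1: P̄ = F·P·Fᵀ + Q = [2199/257 -649/257; -649/257 929/257]
step 1: y = z − H·x̄ = [-513/257]
step 1: S = H·P̄·Hᵀ + R = [25973/257]
step 1: K = P̄·Hᵀ·S⁻¹ = [6345/25973; -215/1367]
step 1: x' = x̄ + K·y = [-640/1367, -7/1367]
step 1: P' = (I − K·H)·P̄ = [65586/25973 1856/1367; 1856/1367 1524/1367]

step 0: x' = [236/257, 77/257], P' = [631/257 342/257; 342/257 288/257]
step 1: x' = [-640/1367, -7/1367], P' = [65586/25973 1856/1367; 1856/1367 1524/1367]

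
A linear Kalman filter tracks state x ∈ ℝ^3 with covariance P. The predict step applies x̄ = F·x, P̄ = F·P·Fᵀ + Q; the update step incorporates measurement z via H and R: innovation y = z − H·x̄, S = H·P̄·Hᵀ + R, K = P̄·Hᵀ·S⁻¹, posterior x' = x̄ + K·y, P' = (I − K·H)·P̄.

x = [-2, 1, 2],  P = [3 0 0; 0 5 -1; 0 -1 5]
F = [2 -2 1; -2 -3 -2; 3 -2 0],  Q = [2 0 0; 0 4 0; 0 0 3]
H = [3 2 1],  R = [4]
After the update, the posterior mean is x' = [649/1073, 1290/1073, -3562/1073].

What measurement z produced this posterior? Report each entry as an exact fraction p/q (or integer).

z = [1]

x̄ = F·x = [-4, -3, -8]
P̄ = F·P·Fᵀ + Q = [43 7 40; 7 69 8; 40 8 50]
S = H·P̄·Hᵀ + R = [1073]
K = P̄·Hᵀ·S⁻¹ = [183/1073; 167/1073; 186/1073]
x' − x̄ = [4941/1073, 4509/1073, 5022/1073] = K·y
y = (KᵀK)⁻¹·Kᵀ·(x' − x̄) = [27]
z = y + H·x̄ = [27] + [-26] = [1]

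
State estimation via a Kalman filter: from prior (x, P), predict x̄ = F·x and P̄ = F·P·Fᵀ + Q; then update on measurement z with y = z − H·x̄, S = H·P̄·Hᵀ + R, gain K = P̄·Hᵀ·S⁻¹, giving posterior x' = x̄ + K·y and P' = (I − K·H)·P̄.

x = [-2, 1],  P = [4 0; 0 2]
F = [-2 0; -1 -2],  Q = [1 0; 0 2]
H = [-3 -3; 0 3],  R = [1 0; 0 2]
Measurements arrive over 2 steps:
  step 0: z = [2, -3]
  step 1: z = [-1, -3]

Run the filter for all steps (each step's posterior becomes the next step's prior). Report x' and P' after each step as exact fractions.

step 0: x̄ = F·x = [4, 0]
step 0: P̄ = F·P·Fᵀ + Q = [17 8; 8 14]
step 0: y = z − H·x̄ = [14, -3]
step 0: S = H·P̄·Hᵀ + R = [424 -198; -198 128]
step 0: K = P̄·Hᵀ·S⁻¹ = [-1212/3767 -2337/7534; -33/3767 1185/3767]
step 0: x' = x̄ + K·y = [3211/7534, -4017/3767]
step 0: P' = (I − K·H)·P̄ = [1183/3767 -779/3767; -779/3767 790/3767]
step 1: x̄ = F·x = [-3211/3767, 12857/7534]
step 1: P̄ = F·P·Fᵀ + Q = [8499/3767 -750/3767; -750/3767 8761/3767]
step 1: y = z − H·x̄ = [11771/7534, -61173/7534]
step 1: S = H·P̄·Hᵀ + R = [145607/3767 -72099/3767; -72099/3767 86383/3767]
step 1: K = P̄·Hᵀ·S⁻¹ = [-576153/1959040 -531909/1959040; -24033/979520 277971/979520]
step 1: x' = x̄ + K·y = [1748821/1959040, -622979/979520]
step 1: P' = (I − K·H)·P̄ = [546657/1959040 -177303/979520; -177303/979520 92657/489760]

step 0: x' = [3211/7534, -4017/3767], P' = [1183/3767 -779/3767; -779/3767 790/3767]
step 1: x' = [1748821/1959040, -622979/979520], P' = [546657/1959040 -177303/979520; -177303/979520 92657/489760]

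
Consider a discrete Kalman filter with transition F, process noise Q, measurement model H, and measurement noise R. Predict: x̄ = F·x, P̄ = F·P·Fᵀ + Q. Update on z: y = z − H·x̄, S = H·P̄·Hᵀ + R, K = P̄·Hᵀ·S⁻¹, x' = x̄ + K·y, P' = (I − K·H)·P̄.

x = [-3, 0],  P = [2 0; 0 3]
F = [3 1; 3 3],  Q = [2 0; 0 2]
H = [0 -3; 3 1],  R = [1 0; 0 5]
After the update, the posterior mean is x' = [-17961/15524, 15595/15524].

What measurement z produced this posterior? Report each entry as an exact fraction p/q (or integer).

z = [-3, -2]

x̄ = F·x = [-9, -9]
P̄ = F·P·Fᵀ + Q = [23 27; 27 47]
S = H·P̄·Hᵀ + R = [424 -384; -384 421]
K = P̄·Hᵀ·S⁻¹ = [2763/31048 1200/3881; -10209/31048 16/3881]
x' − x̄ = [121755/15524, 155311/15524] = K·y
y = (KᵀK)⁻¹·Kᵀ·(x' − x̄) = [-30, 34]
z = y + H·x̄ = [-30, 34] + [27, -36] = [-3, -2]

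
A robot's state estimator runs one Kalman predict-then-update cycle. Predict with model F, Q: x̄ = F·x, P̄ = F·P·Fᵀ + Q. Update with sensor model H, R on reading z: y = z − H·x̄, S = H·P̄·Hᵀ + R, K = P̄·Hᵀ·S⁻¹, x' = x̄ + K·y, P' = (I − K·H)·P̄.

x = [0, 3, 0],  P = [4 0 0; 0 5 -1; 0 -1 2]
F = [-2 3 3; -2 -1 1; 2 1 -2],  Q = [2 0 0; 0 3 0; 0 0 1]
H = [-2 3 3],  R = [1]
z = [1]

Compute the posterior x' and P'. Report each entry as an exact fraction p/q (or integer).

x̄ = F·x = [9, -3, 3]
P̄ = F·P·Fᵀ + Q = [63 7 -10; 7 28 -28; -10 -28 34]
y = z − H·x̄ = [19]
S = H·P̄·Hᵀ + R = [343]
K = P̄·Hᵀ·S⁻¹ = [-135/343; -2/49; 38/343]
x' = x̄ + K·y = [522/343, -185/49, 1751/343]
P' = (I − K·H)·P̄ = [3384/343 73/49 1700/343; 73/49 192/7 -1296/49; 1700/343 -1296/49 10218/343]

x' = [522/343, -185/49, 1751/343]
P' = [3384/343 73/49 1700/343; 73/49 192/7 -1296/49; 1700/343 -1296/49 10218/343]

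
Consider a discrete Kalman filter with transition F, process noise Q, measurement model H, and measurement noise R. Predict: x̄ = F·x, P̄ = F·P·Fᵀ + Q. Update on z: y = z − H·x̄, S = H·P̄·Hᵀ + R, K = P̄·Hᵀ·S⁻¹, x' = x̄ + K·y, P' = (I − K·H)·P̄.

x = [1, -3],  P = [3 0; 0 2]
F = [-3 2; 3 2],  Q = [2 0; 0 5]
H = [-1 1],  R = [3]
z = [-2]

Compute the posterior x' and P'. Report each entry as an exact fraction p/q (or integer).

x' = [-307/59, -7]
P' = [615/59 9; 9 21/2]

x̄ = F·x = [-9, -3]
P̄ = F·P·Fᵀ + Q = [37 -19; -19 40]
y = z − H·x̄ = [-8]
S = H·P̄·Hᵀ + R = [118]
K = P̄·Hᵀ·S⁻¹ = [-28/59; 1/2]
x' = x̄ + K·y = [-307/59, -7]
P' = (I − K·H)·P̄ = [615/59 9; 9 21/2]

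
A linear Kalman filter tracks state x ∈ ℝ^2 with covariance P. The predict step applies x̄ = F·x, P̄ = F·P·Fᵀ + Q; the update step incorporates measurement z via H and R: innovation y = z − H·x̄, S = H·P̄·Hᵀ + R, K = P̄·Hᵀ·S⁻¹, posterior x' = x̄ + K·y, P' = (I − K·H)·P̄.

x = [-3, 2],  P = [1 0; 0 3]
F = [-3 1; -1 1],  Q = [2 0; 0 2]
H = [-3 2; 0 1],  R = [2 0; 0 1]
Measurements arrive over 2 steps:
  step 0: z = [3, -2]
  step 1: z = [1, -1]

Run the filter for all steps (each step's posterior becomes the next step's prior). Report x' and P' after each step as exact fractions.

step 0: x' = [-215/131, -161/131], P' = [79/131 75/131; 75/131 111/131]
step 1: x' = [-137/404, -57/202], P' = [2483/5050 219/505; 219/505 68/101]

step 0: x̄ = F·x = [11, 5]
step 0: P̄ = F·P·Fᵀ + Q = [14 6; 6 6]
step 0: y = z − H·x̄ = [26, -7]
step 0: S = H·P̄·Hᵀ + R = [80 -6; -6 7]
step 0: K = P̄·Hᵀ·S⁻¹ = [-87/262 75/131; -3/262 111/131]
step 0: x' = x̄ + K·y = [-215/131, -161/131]
step 0: P' = (I − K·H)·P̄ = [79/131 75/131; 75/131 111/131]
step 1: x̄ = F·x = [484/131, 54/131]
step 1: P̄ = F·P·Fᵀ + Q = [634/131 48/131; 48/131 302/131]
step 1: y = z − H·x̄ = [1475/131, -185/131]
step 1: S = H·P̄·Hᵀ + R = [6600/131 460/131; 460/131 433/131]
step 1: K = P̄·Hᵀ·S⁻¹ = [-3069/10100 219/505; 23/1010 68/101]
step 1: x' = x̄ + K·y = [-137/404, -57/202]
step 1: P' = (I − K·H)·P̄ = [2483/5050 219/505; 219/505 68/101]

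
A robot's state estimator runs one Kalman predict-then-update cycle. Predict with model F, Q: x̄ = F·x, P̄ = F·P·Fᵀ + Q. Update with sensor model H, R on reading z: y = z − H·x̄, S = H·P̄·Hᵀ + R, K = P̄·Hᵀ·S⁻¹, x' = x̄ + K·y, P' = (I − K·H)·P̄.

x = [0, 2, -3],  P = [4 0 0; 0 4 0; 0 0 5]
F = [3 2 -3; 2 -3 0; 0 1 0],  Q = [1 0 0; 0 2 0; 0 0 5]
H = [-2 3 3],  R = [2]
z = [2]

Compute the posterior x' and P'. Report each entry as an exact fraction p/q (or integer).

x' = [1557/649, 1146/649, 298/649]
P' = [34018/649 21672/649 892/649; 21672/649 19170/649 -4638/649; 892/649 -4638/649 5216/649]

x̄ = F·x = [13, -6, 2]
P̄ = F·P·Fᵀ + Q = [98 0 8; 0 54 -12; 8 -12 9]
y = z − H·x̄ = [40]
S = H·P̄·Hᵀ + R = [649]
K = P̄·Hᵀ·S⁻¹ = [-172/649; 126/649; -25/649]
x' = x̄ + K·y = [1557/649, 1146/649, 298/649]
P' = (I − K·H)·P̄ = [34018/649 21672/649 892/649; 21672/649 19170/649 -4638/649; 892/649 -4638/649 5216/649]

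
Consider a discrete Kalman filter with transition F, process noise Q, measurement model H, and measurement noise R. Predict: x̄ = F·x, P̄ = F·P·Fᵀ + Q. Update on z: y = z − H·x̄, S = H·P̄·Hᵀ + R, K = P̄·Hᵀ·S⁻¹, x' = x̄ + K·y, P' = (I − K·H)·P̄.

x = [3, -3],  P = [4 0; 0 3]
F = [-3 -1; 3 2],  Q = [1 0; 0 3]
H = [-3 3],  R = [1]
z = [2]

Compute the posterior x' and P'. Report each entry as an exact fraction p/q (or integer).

x' = [-1653/788, -2247/1576]
P' = [631/394 1221/788; 1221/788 2535/1576]

x̄ = F·x = [-6, 3]
P̄ = F·P·Fᵀ + Q = [40 -42; -42 51]
y = z − H·x̄ = [-25]
S = H·P̄·Hᵀ + R = [1576]
K = P̄·Hᵀ·S⁻¹ = [-123/788; 279/1576]
x' = x̄ + K·y = [-1653/788, -2247/1576]
P' = (I − K·H)·P̄ = [631/394 1221/788; 1221/788 2535/1576]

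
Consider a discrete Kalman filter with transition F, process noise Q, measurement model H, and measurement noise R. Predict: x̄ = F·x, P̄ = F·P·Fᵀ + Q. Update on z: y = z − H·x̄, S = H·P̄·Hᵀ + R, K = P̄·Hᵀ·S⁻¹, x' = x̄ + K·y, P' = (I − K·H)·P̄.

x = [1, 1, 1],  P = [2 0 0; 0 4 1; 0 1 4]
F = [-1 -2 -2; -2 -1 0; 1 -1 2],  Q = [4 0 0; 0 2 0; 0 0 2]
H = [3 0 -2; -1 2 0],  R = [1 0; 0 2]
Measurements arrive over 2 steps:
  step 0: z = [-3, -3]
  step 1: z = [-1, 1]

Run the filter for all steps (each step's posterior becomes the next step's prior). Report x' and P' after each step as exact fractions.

step 0: x' = [-6070/6443, -12660/6443, 638/6443], P' = [31751/6443 15835/6443 46812/6443; 15835/6443 10959/6443 23354/6443; 46812/6443 23354/6443 70604/6443]
step 1: x' = [452078145/231663631, 374180575/231663631, 793266610/231663631], P' = [315753646/231663631 140489714/231663631 447164088/231663631; 140489714/231663631 161880744/231663631 197538232/231663631; 447164088/231663631 197538232/231663631 688938310/231663631]

step 0: x̄ = F·x = [-5, -3, 2]
step 0: P̄ = F·P·Fᵀ + Q = [46 14 -12; 14 14 -2; -12 -2 20]
step 0: y = z − H·x̄ = [16, -2]
step 0: S = H·P̄·Hᵀ + R = [639 -70; -70 48]
step 0: K = P̄·Hᵀ·S⁻¹ = [1629/6443 -81/12886; 797/6443 6083/12886; -772/6443 -52/6443]
step 0: x' = x̄ + K·y = [-6070/6443, -12660/6443, 638/6443]
step 0: P' = (I − K·H)·P̄ = [31751/6443 15835/6443 46812/6443; 15835/6443 10959/6443 23354/6443; 46812/6443 23354/6443 70604/6443]
step 1: x̄ = F·x = [30114/6443, 24800/6443, 7866/6443]
step 1: P̄ = F·P·Fᵀ + Q = [821195/6443 398551/6443 -542040/6443; 398551/6443 214189/6443 -270664/6443; -542040/6443 -270664/6443 400174/6443]
step 1: y = z − H·x̄ = [-81053/6443, -13043/6443]
step 1: S = H·P̄·Hᵀ + R = [15502374/6443 -73703/6443; -73703/6443 96633/6443]
step 1: K = P̄·Hᵀ·S⁻¹ = [52932762/231663631 -17387109/231663631; 26392678/231663631 91635887/231663631; -36384356/231663631 -26043812/231663631]
step 1: x' = x̄ + K·y = [452078145/231663631, 374180575/231663631, 793266610/231663631]
step 1: P' = (I − K·H)·P̄ = [315753646/231663631 140489714/231663631 447164088/231663631; 140489714/231663631 161880744/231663631 197538232/231663631; 447164088/231663631 197538232/231663631 688938310/231663631]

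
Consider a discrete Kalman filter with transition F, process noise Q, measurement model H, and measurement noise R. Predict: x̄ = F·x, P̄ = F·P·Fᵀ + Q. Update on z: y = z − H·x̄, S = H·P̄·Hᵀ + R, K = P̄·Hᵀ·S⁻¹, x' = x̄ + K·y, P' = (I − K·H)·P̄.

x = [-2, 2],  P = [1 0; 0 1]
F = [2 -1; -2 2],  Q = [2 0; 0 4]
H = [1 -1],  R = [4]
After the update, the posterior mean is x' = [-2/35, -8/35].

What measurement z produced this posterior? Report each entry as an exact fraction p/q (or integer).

x̄ = F·x = [-6, 8]
P̄ = F·P·Fᵀ + Q = [7 -6; -6 12]
S = H·P̄·Hᵀ + R = [35]
K = P̄·Hᵀ·S⁻¹ = [13/35; -18/35]
x' − x̄ = [208/35, -288/35] = K·y
y = (KᵀK)⁻¹·Kᵀ·(x' − x̄) = [16]
z = y + H·x̄ = [16] + [-14] = [2]

z = [2]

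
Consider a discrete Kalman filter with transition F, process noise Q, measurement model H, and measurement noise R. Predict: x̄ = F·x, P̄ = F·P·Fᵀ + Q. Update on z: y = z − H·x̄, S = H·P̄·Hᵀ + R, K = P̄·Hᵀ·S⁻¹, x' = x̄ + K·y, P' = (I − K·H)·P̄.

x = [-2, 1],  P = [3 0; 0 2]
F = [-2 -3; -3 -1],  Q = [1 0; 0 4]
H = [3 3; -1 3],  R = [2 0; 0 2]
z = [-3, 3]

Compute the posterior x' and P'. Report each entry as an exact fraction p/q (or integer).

x̄ = F·x = [1, 5]
P̄ = F·P·Fᵀ + Q = [31 24; 24 33]
y = z − H·x̄ = [-21, -11]
S = H·P̄·Hᵀ + R = [1010 348; 348 186]
K = P̄·Hᵀ·S⁻¹ = [2737/11126 -8005/33378; 951/11126 2707/11126]
x' = x̄ + K·y = [-25499/16689, 2941/5563]
P' = (I − K·H)·P̄ = [4054/16689 -439/5563; -439/5563 756/5563]

x' = [-25499/16689, 2941/5563]
P' = [4054/16689 -439/5563; -439/5563 756/5563]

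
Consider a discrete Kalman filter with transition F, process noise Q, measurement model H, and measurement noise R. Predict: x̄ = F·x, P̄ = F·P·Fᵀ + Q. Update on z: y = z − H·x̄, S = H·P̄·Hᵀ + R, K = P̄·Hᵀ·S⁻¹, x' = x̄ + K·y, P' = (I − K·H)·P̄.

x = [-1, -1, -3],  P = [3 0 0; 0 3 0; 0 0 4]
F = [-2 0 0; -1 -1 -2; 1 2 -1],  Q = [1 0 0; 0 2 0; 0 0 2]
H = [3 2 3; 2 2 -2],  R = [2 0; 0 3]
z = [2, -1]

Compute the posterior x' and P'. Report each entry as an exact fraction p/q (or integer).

x̄ = F·x = [2, 8, 0]
P̄ = F·P·Fᵀ + Q = [13 6 -6; 6 24 -1; -6 -1 21]
y = z − H·x̄ = [-20, -21]
S = H·P̄·Hᵀ + R = [356 106; 106 339]
K = P̄·Hᵀ·S⁻¹ = [5887/109448 7151/54724; 14785/109448 7697/54724; 20513/109448 -12247/54724]
x' = x̄ + K·y = [-99593/54724, 128305/54724, 52057/54724]
P' = (I − K·H)·P̄ = [513453/109448 -600917/109448 -108917/109448; -600917/109448 740869/109448 116861/109448; -108917/109448 116861/109448 44685/109448]

x' = [-99593/54724, 128305/54724, 52057/54724]
P' = [513453/109448 -600917/109448 -108917/109448; -600917/109448 740869/109448 116861/109448; -108917/109448 116861/109448 44685/109448]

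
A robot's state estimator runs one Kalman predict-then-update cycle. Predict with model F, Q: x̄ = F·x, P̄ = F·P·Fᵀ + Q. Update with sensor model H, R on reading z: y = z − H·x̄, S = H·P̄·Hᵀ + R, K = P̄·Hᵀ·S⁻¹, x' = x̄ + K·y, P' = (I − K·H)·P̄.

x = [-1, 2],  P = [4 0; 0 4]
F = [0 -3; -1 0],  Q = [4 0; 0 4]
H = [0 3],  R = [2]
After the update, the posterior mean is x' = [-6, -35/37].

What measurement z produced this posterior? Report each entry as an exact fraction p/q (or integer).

z = [-3]

x̄ = F·x = [-6, 1]
P̄ = F·P·Fᵀ + Q = [40 0; 0 8]
S = H·P̄·Hᵀ + R = [74]
K = P̄·Hᵀ·S⁻¹ = [0; 12/37]
x' − x̄ = [0, -72/37] = K·y
y = (KᵀK)⁻¹·Kᵀ·(x' − x̄) = [-6]
z = y + H·x̄ = [-6] + [3] = [-3]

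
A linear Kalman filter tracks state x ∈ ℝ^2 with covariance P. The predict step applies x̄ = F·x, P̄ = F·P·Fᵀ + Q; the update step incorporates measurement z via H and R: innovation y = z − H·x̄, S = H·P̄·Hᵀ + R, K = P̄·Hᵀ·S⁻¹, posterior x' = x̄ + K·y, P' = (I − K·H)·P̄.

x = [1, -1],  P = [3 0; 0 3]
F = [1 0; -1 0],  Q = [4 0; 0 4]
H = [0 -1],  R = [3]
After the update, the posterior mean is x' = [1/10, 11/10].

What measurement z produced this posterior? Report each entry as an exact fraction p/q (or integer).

z = [-2]

x̄ = F·x = [1, -1]
P̄ = F·P·Fᵀ + Q = [7 -3; -3 7]
S = H·P̄·Hᵀ + R = [10]
K = P̄·Hᵀ·S⁻¹ = [3/10; -7/10]
x' − x̄ = [-9/10, 21/10] = K·y
y = (KᵀK)⁻¹·Kᵀ·(x' − x̄) = [-3]
z = y + H·x̄ = [-3] + [1] = [-2]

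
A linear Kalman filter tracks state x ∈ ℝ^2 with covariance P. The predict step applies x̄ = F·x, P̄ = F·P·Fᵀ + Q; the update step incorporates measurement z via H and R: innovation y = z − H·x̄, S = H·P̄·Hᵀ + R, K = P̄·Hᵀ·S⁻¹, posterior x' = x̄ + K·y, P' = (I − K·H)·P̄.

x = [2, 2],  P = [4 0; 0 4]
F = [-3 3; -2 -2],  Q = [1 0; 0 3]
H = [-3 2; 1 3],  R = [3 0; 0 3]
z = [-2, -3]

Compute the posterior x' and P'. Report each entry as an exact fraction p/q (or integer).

x̄ = F·x = [0, -8]
P̄ = F·P·Fᵀ + Q = [73 0; 0 35]
y = z − H·x̄ = [14, 21]
S = H·P̄·Hᵀ + R = [800 -9; -9 391]
K = P̄·Hᵀ·S⁻¹ = [-84972/312719 56429/312719; 28315/312719 84630/312719]
x' = x̄ + K·y = [-4599/312719, -328112/312719]
P' = (I − K·H)·P̄ = [100302/312719 22995/312719; 22995/312719 76965/312719]

x' = [-4599/312719, -328112/312719]
P' = [100302/312719 22995/312719; 22995/312719 76965/312719]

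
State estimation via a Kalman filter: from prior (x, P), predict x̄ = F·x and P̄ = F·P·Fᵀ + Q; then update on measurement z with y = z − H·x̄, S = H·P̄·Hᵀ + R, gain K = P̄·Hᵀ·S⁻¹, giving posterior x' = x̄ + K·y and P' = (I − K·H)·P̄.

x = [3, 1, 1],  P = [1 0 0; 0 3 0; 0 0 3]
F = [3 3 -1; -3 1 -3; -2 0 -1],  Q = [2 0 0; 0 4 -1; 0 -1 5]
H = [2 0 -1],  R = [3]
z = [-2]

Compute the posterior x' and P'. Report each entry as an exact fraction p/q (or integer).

x' = [-534/191, -2225/191, -779/191]
P' = [606/191 1379/191 957/191; 1379/191 8197/191 2746/191; 957/191 2746/191 1968/191]

x̄ = F·x = [11, -11, -7]
P̄ = F·P·Fᵀ + Q = [41 9 -3; 9 43 14; -3 14 12]
y = z − H·x̄ = [-31]
S = H·P̄·Hᵀ + R = [191]
K = P̄·Hᵀ·S⁻¹ = [85/191; 4/191; -18/191]
x' = x̄ + K·y = [-534/191, -2225/191, -779/191]
P' = (I − K·H)·P̄ = [606/191 1379/191 957/191; 1379/191 8197/191 2746/191; 957/191 2746/191 1968/191]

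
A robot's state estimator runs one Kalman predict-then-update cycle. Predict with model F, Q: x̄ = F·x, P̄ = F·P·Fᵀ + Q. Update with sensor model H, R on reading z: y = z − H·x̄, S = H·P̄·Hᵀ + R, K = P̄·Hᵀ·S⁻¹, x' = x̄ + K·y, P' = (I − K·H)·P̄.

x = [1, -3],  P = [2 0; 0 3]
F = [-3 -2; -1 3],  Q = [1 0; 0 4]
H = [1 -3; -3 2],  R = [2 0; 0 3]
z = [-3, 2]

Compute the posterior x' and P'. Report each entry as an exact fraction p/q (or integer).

x̄ = F·x = [3, -10]
P̄ = F·P·Fᵀ + Q = [31 -12; -12 33]
y = z − H·x̄ = [-36, 31]
S = H·P̄·Hᵀ + R = [402 -423; -423 558]
K = P̄·Hᵀ·S⁻¹ = [-1345/5043 -2077/5043; -696/1681 -661/5043]
x' = x̄ + K·y = [-838/5043, 4247/5043]
P' = (I − K·H)·P̄ = [3439/5043 681/1681; 681/1681 691/1681]

x' = [-838/5043, 4247/5043]
P' = [3439/5043 681/1681; 681/1681 691/1681]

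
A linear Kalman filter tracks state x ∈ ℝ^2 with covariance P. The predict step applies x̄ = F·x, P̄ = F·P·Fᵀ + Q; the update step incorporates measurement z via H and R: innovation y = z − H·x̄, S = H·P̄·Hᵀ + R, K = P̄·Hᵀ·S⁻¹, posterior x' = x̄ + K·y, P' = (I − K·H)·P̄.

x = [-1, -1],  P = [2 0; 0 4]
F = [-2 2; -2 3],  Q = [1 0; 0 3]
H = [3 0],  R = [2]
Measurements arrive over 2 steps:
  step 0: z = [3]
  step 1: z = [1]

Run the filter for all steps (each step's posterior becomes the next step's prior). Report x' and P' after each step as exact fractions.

step 0: x' = [225/227, 61/227], P' = [50/227 64/227; 64/227 1453/227]
step 1: x' = [16525/51997, 71325/51997], P' = [11454/51997 16556/51997; 16556/51997 304462/51997]

step 0: x̄ = F·x = [0, -1]
step 0: P̄ = F·P·Fᵀ + Q = [25 32; 32 47]
step 0: y = z − H·x̄ = [3]
step 0: S = H·P̄·Hᵀ + R = [227]
step 0: K = P̄·Hᵀ·S⁻¹ = [75/227; 96/227]
step 0: x' = x̄ + K·y = [225/227, 61/227]
step 0: P' = (I − K·H)·P̄ = [50/227 64/227; 64/227 1453/227]
step 1: x̄ = F·x = [-328/227, -267/227]
step 1: P̄ = F·P·Fᵀ + Q = [5727/227 8278/227; 8278/227 13190/227]
step 1: y = z − H·x̄ = [1211/227]
step 1: S = H·P̄·Hᵀ + R = [51997/227]
step 1: K = P̄·Hᵀ·S⁻¹ = [17181/51997; 24834/51997]
step 1: x' = x̄ + K·y = [16525/51997, 71325/51997]
step 1: P' = (I − K·H)·P̄ = [11454/51997 16556/51997; 16556/51997 304462/51997]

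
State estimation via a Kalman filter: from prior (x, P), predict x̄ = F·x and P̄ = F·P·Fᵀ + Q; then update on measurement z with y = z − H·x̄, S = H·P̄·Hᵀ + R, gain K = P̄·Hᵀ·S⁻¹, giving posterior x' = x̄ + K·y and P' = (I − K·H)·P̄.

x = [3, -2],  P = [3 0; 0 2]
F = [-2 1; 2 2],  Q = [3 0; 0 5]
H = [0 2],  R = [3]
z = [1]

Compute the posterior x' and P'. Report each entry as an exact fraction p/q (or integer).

x̄ = F·x = [-8, 2]
P̄ = F·P·Fᵀ + Q = [17 -8; -8 25]
y = z − H·x̄ = [-3]
S = H·P̄·Hᵀ + R = [103]
K = P̄·Hᵀ·S⁻¹ = [-16/103; 50/103]
x' = x̄ + K·y = [-776/103, 56/103]
P' = (I − K·H)·P̄ = [1495/103 -24/103; -24/103 75/103]

x' = [-776/103, 56/103]
P' = [1495/103 -24/103; -24/103 75/103]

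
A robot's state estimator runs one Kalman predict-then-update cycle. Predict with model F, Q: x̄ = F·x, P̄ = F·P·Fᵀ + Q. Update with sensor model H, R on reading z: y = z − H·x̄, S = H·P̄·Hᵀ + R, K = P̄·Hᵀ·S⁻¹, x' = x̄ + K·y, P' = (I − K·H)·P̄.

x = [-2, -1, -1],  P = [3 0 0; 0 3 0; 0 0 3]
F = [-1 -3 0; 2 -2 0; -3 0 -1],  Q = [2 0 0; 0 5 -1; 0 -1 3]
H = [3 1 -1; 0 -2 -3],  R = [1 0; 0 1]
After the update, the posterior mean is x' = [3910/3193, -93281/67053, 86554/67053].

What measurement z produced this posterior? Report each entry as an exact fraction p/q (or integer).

z = [1, -1]

x̄ = F·x = [5, -2, 7]
P̄ = F·P·Fᵀ + Q = [32 12 9; 12 29 -19; 9 -19 33]
S = H·P̄·Hᵀ + R = [407 -93; -93 186]
K = P̄·Hᵀ·S⁻¹ = [21/103 -550/3193; 167/721 7405/67053; -111/721 -27152/67053]
x' − x̄ = [-12055/3193, 40825/67053, -382817/67053] = K·y
y = (KᵀK)⁻¹·Kᵀ·(x' − x̄) = [-5, 16]
z = y + H·x̄ = [-5, 16] + [6, -17] = [1, -1]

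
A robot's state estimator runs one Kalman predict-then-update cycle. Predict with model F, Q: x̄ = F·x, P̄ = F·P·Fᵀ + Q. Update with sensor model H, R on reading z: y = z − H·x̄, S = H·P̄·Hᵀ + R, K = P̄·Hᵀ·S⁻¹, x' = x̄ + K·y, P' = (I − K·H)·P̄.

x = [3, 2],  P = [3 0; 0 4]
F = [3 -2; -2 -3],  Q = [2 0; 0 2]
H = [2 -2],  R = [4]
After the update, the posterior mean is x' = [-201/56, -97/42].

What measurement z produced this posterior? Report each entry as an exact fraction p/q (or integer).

x̄ = F·x = [5, -12]
P̄ = F·P·Fᵀ + Q = [45 6; 6 50]
S = H·P̄·Hᵀ + R = [336]
K = P̄·Hᵀ·S⁻¹ = [13/56; -11/42]
x' − x̄ = [-481/56, 407/42] = K·y
y = (KᵀK)⁻¹·Kᵀ·(x' − x̄) = [-37]
z = y + H·x̄ = [-37] + [34] = [-3]

z = [-3]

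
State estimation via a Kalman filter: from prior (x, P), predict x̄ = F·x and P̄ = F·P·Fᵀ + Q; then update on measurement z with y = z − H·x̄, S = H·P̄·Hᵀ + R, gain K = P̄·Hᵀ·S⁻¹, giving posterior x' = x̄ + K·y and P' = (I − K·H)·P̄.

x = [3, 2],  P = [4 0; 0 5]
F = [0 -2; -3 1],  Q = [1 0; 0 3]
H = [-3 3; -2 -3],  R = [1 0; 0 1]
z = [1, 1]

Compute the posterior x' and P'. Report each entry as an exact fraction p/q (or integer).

x' = [-39629/93263, -7743/93263]
P' = [14853/186526 1231/93263; 1231/93263 5378/93263]

x̄ = F·x = [-4, -7]
P̄ = F·P·Fᵀ + Q = [21 -10; -10 44]
y = z − H·x̄ = [10, -28]
S = H·P̄·Hᵀ + R = [766 -300; -300 361]
K = P̄·Hᵀ·S⁻¹ = [-37173/186526 -18546/93263; 12441/93263 -18596/93263]
x' = x̄ + K·y = [-39629/93263, -7743/93263]
P' = (I − K·H)·P̄ = [14853/186526 1231/93263; 1231/93263 5378/93263]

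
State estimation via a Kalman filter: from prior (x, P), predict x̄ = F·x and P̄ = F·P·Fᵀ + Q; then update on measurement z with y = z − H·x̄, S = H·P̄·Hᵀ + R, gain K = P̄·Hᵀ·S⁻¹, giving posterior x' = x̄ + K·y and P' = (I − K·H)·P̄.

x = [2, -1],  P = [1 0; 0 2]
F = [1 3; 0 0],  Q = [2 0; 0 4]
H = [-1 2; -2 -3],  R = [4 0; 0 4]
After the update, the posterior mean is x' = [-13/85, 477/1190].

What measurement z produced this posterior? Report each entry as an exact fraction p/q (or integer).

z = [1, -1]

x̄ = F·x = [-1, 0]
P̄ = F·P·Fᵀ + Q = [21 0; 0 4]
S = H·P̄·Hᵀ + R = [41 18; 18 124]
K = P̄·Hᵀ·S⁻¹ = [-33/85 -24/85; 151/595 -159/1190]
x' − x̄ = [72/85, 477/1190] = K·y
y = (KᵀK)⁻¹·Kᵀ·(x' − x̄) = [0, -3]
z = y + H·x̄ = [0, -3] + [1, 2] = [1, -1]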